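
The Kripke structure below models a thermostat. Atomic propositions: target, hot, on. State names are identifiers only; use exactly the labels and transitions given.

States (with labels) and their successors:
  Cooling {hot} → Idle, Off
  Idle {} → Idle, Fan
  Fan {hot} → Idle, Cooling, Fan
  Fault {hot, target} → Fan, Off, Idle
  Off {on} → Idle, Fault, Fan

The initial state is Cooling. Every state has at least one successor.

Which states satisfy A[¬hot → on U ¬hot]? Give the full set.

{Cooling, Idle, Off}

States satisfying ¬hot → on: {Cooling, Fan, Fault, Off}.
States satisfying ¬hot: {Idle, Off}.
States satisfying A[¬hot → on U ¬hot]: {Cooling, Idle, Off}.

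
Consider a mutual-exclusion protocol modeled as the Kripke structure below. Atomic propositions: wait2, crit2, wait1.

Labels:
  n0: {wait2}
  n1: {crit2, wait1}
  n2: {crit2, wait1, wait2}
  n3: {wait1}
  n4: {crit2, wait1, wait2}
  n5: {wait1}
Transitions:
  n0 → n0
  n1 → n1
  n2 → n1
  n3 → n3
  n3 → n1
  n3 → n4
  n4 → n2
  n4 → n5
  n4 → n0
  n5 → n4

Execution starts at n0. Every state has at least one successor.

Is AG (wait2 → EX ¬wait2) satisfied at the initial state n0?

Does not hold

States satisfying wait2 → EX ¬wait2: {n1, n2, n3, n4, n5}.
States satisfying AG (wait2 → EX ¬wait2): {n1, n2}.
n0 is reachable from n0 and violates wait2 → EX ¬wait2, so AG fails at n0.
n0 ∉ Sat(AG (wait2 → EX ¬wait2)).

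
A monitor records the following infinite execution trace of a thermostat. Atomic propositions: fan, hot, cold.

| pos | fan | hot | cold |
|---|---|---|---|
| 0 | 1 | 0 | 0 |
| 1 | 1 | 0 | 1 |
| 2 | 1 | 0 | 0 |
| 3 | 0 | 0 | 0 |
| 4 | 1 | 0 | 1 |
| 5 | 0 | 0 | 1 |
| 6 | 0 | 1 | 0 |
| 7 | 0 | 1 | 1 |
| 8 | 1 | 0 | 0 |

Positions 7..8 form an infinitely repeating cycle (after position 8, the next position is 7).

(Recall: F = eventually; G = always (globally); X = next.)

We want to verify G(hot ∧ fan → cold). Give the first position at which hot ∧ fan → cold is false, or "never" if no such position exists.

never

hot ∧ fan → cold holds at every position 0..8, and those are all the positions the trace ever visits, so the invariant G(hot ∧ fan → cold) is never violated.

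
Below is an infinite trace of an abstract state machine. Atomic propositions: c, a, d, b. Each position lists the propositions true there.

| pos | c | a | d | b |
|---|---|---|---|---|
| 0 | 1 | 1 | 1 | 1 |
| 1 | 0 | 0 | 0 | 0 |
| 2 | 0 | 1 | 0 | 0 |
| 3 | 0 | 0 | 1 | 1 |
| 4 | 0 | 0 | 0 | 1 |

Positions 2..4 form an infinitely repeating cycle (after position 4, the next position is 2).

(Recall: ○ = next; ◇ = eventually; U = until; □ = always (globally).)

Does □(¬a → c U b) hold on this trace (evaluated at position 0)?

Violated

¬a → c U b must hold at every position from 0 onward. It fails at position 1, so □(¬a → c U b) is false.
Positions where ¬a holds: 1, 3, 4.
Check c U b at each: 1→fails, 3→ok, 4→ok.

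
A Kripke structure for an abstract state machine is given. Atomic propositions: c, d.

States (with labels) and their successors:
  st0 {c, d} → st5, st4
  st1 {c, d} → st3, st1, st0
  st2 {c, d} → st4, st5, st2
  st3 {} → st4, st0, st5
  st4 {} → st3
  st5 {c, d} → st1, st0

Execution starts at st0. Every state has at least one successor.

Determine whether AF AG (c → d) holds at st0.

States satisfying AG (c → d): {st0, st1, st2, st3, st4, st5}.
States satisfying AF AG (c → d): {st0, st1, st2, st3, st4, st5}.
st0 ∈ Sat(AF AG (c → d)).

Satisfied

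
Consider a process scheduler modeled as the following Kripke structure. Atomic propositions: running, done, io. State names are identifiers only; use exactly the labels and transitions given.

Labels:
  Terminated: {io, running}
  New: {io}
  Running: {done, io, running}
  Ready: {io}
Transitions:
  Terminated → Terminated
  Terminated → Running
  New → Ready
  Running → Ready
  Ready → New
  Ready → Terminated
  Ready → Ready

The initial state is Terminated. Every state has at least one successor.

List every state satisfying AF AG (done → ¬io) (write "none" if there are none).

none

States satisfying AG (done → ¬io): ∅.
States satisfying AF AG (done → ¬io): ∅.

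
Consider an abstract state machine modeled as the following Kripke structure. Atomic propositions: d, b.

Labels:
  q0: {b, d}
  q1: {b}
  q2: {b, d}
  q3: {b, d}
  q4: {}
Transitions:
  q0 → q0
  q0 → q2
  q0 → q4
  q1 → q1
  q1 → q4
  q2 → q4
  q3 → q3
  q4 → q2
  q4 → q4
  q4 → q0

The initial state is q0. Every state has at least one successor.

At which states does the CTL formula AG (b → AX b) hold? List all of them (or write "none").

{q3}

States satisfying b → AX b: {q3, q4}.
States satisfying AG (b → AX b): {q3}.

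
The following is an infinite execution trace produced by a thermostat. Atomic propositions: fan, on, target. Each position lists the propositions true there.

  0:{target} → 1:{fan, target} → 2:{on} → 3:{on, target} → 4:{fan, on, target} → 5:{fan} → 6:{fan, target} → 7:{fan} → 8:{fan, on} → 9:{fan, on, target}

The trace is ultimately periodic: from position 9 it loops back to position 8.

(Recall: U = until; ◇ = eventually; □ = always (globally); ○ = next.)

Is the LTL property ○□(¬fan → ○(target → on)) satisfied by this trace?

Satisfied

The position after 0 is 1; □(¬fan → ○(target → on)) is true there.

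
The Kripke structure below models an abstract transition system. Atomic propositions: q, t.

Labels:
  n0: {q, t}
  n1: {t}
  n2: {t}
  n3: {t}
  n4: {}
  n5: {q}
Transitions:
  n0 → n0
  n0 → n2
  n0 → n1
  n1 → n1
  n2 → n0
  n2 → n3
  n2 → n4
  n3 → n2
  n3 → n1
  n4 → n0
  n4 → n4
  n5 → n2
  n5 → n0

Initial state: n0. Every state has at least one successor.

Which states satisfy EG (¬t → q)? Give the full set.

States satisfying ¬t → q: {n0, n1, n2, n3, n5}.
States satisfying EG (¬t → q): {n0, n1, n2, n3, n5}.

{n0, n1, n2, n3, n5}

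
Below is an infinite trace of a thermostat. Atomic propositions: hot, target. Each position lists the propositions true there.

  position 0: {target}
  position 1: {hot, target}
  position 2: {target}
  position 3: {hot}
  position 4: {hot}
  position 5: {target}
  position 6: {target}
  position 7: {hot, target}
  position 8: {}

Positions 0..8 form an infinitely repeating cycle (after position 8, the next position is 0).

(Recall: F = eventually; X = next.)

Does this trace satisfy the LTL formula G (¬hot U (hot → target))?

No

¬hot U (hot → target) must hold at every position from 0 onward. It fails at position 3, so G (¬hot U (hot → target)) is false.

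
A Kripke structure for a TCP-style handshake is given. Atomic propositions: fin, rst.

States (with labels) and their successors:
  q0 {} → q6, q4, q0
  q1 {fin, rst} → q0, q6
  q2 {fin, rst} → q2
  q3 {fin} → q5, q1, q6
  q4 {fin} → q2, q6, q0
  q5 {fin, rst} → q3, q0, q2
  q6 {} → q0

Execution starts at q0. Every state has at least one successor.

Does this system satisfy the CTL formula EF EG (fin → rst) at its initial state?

Yes

States satisfying EG (fin → rst): {q0, q1, q2, q5, q6}.
States satisfying EF EG (fin → rst): {q0, q1, q2, q3, q4, q5, q6}.
Some path from q0 reaches a state where EG (fin → rst) holds.
q0 ∈ Sat(EF EG (fin → rst)).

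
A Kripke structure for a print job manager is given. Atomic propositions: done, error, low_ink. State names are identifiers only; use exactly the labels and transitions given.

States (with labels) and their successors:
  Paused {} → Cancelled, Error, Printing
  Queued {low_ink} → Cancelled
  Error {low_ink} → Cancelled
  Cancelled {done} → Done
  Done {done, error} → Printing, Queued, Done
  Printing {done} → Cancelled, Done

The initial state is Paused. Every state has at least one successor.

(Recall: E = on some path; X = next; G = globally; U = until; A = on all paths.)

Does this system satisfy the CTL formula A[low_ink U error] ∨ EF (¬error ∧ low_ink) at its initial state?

States satisfying low_ink: {Queued, Error}.
States satisfying error: {Done}.
States satisfying A[low_ink U error]: {Done}.
States satisfying ¬error ∧ low_ink: {Queued, Error}.
States satisfying EF (¬error ∧ low_ink): {Paused, Queued, Error, Cancelled, Done, Printing}.
States satisfying A[low_ink U error] ∨ EF (¬error ∧ low_ink): {Paused, Queued, Error, Cancelled, Done, Printing}.
Paused ∈ Sat(A[low_ink U error] ∨ EF (¬error ∧ low_ink)).

Yes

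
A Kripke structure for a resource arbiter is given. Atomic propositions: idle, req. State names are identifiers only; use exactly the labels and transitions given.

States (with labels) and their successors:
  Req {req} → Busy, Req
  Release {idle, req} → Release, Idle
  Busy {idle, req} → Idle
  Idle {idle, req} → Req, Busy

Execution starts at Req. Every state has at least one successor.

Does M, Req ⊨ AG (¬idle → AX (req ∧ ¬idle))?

Violated

States satisfying ¬idle → AX (req ∧ ¬idle): {Release, Busy, Idle}.
States satisfying AG (¬idle → AX (req ∧ ¬idle)): ∅.
Req is reachable from Req and violates ¬idle → AX (req ∧ ¬idle), so AG fails at Req.
Req ∉ Sat(AG (¬idle → AX (req ∧ ¬idle))).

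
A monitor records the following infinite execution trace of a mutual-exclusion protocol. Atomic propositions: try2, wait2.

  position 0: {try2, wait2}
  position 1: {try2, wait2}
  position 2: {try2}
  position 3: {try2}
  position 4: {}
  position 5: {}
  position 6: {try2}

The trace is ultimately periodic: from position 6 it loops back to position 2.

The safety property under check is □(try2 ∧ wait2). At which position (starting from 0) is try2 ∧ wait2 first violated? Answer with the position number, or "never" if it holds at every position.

2

Check try2 ∧ wait2 at each position in order: 0 ✓, 1 ✓.
At position 2 the labels are {try2}, so try2 ∧ wait2 is false there. This is the first violation.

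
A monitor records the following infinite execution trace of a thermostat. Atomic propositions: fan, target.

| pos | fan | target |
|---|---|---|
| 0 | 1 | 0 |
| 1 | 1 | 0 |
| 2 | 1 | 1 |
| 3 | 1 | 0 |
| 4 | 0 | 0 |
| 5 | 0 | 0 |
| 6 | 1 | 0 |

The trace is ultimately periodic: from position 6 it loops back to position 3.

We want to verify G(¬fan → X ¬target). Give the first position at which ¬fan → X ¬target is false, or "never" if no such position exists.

¬fan → X ¬target holds at every position 0..6, and those are all the positions the trace ever visits, so the invariant G(¬fan → X ¬target) is never violated.

never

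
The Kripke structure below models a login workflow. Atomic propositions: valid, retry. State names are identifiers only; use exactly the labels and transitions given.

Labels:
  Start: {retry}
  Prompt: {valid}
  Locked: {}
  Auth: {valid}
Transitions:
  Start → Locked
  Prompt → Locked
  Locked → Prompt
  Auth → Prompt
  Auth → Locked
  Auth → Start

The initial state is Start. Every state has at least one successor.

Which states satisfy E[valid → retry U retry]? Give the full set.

{Start}

States satisfying valid → retry: {Start, Locked}.
States satisfying retry: {Start}.
States satisfying E[valid → retry U retry]: {Start}.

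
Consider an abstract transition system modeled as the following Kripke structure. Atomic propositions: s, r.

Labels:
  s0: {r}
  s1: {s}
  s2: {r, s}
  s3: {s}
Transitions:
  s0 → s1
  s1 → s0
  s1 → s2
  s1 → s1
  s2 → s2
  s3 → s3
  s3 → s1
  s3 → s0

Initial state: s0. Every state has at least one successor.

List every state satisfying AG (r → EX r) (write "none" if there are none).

{s2}

States satisfying r → EX r: {s1, s2, s3}.
States satisfying AG (r → EX r): {s2}.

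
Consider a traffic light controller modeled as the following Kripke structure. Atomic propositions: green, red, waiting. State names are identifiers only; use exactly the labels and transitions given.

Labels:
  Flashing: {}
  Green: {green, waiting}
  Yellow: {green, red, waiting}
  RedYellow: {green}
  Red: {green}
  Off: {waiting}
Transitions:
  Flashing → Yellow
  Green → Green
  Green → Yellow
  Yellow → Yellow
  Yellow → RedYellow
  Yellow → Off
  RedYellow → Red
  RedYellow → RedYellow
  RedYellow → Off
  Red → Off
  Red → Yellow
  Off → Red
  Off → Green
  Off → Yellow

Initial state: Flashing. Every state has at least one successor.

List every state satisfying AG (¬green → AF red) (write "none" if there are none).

States satisfying ¬green → AF red: {Flashing, Green, Yellow, RedYellow, Red}.
States satisfying AG (¬green → AF red): ∅.

none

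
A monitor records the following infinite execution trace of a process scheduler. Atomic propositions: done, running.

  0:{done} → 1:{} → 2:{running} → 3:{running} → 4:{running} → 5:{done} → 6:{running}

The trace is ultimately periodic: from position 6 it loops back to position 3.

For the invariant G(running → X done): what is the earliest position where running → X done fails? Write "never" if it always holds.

2

Check running → X done at each position in order: 0 ✓, 1 ✓.
At position 2 the labels are {running} and the next position 3 has {running}, so running → X done is false there. This is the first violation.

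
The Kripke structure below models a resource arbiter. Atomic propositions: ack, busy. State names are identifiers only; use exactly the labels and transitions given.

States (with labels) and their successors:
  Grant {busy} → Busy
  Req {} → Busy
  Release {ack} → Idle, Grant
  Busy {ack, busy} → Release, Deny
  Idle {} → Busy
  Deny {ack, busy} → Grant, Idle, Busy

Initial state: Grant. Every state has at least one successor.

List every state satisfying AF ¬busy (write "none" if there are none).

States satisfying ¬busy: {Req, Release, Idle}.
States satisfying AF ¬busy: {Req, Release, Idle}.

{Req, Release, Idle}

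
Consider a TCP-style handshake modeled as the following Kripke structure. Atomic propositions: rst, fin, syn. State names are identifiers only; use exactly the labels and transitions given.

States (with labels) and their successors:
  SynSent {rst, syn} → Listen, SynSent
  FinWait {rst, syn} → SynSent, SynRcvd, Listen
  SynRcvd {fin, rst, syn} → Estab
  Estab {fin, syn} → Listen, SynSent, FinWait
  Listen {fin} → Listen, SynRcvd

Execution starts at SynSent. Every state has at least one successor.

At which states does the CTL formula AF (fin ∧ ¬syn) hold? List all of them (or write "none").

States satisfying fin ∧ ¬syn: {Listen}.
States satisfying AF (fin ∧ ¬syn): {Listen}.

{Listen}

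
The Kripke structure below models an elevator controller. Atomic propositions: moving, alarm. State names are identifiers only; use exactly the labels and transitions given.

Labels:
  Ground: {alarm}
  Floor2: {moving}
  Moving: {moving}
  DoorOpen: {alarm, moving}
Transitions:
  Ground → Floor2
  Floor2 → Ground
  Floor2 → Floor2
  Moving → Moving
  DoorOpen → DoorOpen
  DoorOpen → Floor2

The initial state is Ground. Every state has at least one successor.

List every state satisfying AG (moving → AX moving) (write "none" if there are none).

States satisfying moving → AX moving: {Ground, Moving, DoorOpen}.
States satisfying AG (moving → AX moving): {Moving}.

{Moving}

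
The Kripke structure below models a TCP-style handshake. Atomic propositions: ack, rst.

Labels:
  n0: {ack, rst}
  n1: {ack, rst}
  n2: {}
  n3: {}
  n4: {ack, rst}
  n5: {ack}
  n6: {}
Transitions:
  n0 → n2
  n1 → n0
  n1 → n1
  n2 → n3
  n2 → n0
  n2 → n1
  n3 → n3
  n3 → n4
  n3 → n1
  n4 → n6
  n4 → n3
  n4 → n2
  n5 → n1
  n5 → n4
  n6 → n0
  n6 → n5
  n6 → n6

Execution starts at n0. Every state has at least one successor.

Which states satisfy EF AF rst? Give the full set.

States satisfying AF rst: {n0, n1, n4, n5}.
States satisfying EF AF rst: {n0, n1, n2, n3, n4, n5, n6}.

{n0, n1, n2, n3, n4, n5, n6}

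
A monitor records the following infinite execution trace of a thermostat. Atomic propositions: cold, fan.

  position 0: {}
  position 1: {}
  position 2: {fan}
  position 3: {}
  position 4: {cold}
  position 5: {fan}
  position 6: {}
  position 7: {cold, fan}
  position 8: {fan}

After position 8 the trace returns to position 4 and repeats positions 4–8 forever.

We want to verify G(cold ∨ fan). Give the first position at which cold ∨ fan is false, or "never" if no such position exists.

At position 0 the labels are {}, so cold ∨ fan is false there. This is the first violation.

0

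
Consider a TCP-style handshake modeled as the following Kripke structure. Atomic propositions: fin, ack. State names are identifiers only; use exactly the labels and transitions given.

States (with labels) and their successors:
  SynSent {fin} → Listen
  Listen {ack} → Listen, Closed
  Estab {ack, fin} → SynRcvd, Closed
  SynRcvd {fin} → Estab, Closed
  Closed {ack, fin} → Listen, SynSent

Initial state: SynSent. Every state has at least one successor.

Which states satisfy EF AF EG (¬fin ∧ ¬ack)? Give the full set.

States satisfying AF EG (¬fin ∧ ¬ack): ∅.
States satisfying EF AF EG (¬fin ∧ ¬ack): ∅.

none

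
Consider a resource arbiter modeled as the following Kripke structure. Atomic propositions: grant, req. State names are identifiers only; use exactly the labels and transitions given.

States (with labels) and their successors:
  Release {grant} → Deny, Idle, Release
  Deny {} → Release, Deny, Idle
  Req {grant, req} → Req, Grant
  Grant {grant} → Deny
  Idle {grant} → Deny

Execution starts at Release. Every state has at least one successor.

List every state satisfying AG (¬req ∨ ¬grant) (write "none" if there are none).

States satisfying ¬req ∨ ¬grant: {Release, Deny, Grant, Idle}.
States satisfying AG (¬req ∨ ¬grant): {Release, Deny, Grant, Idle}.

{Release, Deny, Grant, Idle}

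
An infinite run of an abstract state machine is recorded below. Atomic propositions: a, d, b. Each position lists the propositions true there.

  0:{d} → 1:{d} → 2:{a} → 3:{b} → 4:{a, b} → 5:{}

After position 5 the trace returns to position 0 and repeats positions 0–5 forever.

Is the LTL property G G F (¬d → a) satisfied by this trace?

G F (¬d → a) holds at every position 0..5, and those are all positions ever visited, so G G F (¬d → a) holds.

Yes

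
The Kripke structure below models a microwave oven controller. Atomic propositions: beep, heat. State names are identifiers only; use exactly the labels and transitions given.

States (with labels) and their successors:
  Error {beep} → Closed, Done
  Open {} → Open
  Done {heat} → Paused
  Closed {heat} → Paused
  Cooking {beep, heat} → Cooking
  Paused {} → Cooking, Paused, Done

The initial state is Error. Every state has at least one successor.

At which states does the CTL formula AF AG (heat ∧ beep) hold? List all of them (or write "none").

States satisfying AG (heat ∧ beep): {Cooking}.
States satisfying AF AG (heat ∧ beep): {Cooking}.

{Cooking}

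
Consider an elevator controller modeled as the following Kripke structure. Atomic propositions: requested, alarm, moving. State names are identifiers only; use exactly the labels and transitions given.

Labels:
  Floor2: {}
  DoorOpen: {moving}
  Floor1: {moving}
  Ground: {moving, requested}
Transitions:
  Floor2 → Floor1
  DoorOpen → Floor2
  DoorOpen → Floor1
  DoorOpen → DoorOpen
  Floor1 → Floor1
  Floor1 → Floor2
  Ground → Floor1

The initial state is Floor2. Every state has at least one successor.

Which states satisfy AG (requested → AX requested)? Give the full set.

States satisfying requested → AX requested: {Floor2, DoorOpen, Floor1}.
States satisfying AG (requested → AX requested): {Floor2, DoorOpen, Floor1}.

{Floor2, DoorOpen, Floor1}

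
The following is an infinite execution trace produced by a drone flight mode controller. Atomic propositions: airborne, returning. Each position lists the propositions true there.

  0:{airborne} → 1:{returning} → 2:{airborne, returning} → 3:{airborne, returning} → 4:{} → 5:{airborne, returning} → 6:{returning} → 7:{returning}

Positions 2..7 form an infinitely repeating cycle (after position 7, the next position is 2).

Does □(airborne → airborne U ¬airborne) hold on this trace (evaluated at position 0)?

Satisfied

airborne → airborne U ¬airborne holds at every position 0..7, and those are all positions ever visited, so □(airborne → airborne U ¬airborne) holds.
Positions where airborne holds: 0, 2, 3, 5.
Check airborne U ¬airborne at each: 0→ok, 2→ok, 3→ok, 5→ok.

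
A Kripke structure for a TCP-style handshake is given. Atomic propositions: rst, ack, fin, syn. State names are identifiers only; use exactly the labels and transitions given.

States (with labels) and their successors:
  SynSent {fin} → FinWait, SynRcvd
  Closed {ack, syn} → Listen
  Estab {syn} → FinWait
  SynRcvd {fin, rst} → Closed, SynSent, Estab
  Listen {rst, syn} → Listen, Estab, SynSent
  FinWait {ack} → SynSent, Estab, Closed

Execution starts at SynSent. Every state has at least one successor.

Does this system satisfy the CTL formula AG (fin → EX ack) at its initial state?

Yes

States satisfying fin → EX ack: {SynSent, Closed, Estab, SynRcvd, Listen, FinWait}.
States satisfying AG (fin → EX ack): {SynSent, Closed, Estab, SynRcvd, Listen, FinWait}.
Every state reachable from SynSent satisfies fin → EX ack.
SynSent ∈ Sat(AG (fin → EX ack)).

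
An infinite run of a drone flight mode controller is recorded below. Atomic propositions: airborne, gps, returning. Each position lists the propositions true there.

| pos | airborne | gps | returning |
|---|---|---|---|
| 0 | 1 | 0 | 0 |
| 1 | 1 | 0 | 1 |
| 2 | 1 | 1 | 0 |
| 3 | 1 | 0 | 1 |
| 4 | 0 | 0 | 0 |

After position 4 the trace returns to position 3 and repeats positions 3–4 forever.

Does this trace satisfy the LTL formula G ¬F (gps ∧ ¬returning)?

¬F (gps ∧ ¬returning) must hold at every position from 0 onward. It fails at position 0, so G ¬F (gps ∧ ¬returning) is false.

No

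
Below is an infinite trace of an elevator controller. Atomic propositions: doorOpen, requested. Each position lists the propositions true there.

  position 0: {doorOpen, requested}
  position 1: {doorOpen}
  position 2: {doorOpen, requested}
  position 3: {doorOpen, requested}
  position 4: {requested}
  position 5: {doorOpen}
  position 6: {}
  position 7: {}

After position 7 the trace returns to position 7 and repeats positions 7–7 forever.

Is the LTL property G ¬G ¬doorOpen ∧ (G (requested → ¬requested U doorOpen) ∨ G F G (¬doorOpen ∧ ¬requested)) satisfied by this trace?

¬G ¬doorOpen must hold at every position from 0 onward. It fails at position 6, so G ¬G ¬doorOpen is false.
At position 0: G ¬G ¬doorOpen is false; G (requested → ¬requested U doorOpen) ∨ G F G (¬doorOpen ∧ ¬requested) is true; so G ¬G ¬doorOpen ∧ (G (requested → ¬requested U doorOpen) ∨ G F G (¬doorOpen ∧ ¬requested)) is false.

No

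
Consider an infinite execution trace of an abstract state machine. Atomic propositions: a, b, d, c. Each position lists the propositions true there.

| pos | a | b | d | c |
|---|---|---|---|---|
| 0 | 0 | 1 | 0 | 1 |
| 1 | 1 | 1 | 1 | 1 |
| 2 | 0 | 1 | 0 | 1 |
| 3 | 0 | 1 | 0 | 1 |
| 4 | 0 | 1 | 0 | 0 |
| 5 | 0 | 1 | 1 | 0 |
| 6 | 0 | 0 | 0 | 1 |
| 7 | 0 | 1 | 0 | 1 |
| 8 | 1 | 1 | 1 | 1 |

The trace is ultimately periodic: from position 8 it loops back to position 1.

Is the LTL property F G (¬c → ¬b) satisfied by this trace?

Violated

G (¬c → ¬b) is false at every position 0..8, so it never becomes true and F G (¬c → ¬b) fails.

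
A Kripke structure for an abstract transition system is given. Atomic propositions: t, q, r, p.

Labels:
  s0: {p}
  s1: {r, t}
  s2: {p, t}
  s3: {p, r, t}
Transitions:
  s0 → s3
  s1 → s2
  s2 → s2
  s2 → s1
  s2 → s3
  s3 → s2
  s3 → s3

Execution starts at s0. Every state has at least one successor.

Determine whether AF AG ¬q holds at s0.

Holds

States satisfying AG ¬q: {s0, s1, s2, s3}.
States satisfying AF AG ¬q: {s0, s1, s2, s3}.
s0 ∈ Sat(AF AG ¬q).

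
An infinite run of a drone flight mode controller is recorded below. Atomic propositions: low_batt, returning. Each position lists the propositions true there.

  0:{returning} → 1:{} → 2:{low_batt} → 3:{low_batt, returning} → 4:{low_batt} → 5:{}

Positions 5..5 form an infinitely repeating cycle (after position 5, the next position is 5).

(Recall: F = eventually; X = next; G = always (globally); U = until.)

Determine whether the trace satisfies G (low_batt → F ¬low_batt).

Satisfied

low_batt → F ¬low_batt holds at every position 0..5, and those are all positions ever visited, so G (low_batt → F ¬low_batt) holds.
Positions where low_batt holds: 2, 3, 4.
Check F ¬low_batt at each: 2→ok, 3→ok, 4→ok.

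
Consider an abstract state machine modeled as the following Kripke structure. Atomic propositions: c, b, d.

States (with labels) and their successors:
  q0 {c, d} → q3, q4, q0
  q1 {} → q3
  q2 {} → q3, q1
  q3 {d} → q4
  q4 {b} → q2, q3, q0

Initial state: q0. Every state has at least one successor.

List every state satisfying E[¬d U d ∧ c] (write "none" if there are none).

{q0, q4}

States satisfying ¬d: {q1, q2, q4}.
States satisfying d ∧ c: {q0}.
States satisfying E[¬d U d ∧ c]: {q0, q4}.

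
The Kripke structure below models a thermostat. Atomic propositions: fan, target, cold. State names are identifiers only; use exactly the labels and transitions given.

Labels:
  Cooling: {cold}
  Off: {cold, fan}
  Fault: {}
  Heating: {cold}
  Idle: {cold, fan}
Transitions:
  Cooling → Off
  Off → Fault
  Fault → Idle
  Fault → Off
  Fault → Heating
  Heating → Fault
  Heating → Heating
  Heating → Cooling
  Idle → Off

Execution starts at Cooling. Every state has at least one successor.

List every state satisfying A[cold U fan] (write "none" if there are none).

{Cooling, Off, Idle}

States satisfying cold: {Cooling, Off, Heating, Idle}.
States satisfying fan: {Off, Idle}.
States satisfying A[cold U fan]: {Cooling, Off, Idle}.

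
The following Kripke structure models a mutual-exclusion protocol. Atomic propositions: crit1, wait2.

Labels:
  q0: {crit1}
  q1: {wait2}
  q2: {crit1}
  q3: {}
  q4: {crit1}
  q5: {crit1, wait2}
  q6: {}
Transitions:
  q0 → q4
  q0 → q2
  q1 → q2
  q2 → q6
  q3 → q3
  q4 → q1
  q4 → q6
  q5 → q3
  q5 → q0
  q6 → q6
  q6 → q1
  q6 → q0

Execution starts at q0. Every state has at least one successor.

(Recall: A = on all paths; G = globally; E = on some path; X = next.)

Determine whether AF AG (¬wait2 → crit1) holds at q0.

States satisfying AG (¬wait2 → crit1): ∅.
States satisfying AF AG (¬wait2 → crit1): ∅.
There is a path from q0 along which AG (¬wait2 → crit1) never holds.
q0 ∉ Sat(AF AG (¬wait2 → crit1)).

Does not hold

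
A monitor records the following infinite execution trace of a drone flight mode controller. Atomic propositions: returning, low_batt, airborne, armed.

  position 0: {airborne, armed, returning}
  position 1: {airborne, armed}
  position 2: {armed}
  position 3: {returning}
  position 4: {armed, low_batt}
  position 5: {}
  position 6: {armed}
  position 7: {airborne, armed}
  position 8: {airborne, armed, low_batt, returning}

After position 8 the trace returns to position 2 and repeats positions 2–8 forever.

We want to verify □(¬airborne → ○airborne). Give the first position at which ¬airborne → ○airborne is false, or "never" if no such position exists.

Check ¬airborne → ○airborne at each position in order: 0 ✓, 1 ✓.
At position 2 the labels are {armed} and the next position 3 has {returning}, so ¬airborne → ○airborne is false there. This is the first violation.

2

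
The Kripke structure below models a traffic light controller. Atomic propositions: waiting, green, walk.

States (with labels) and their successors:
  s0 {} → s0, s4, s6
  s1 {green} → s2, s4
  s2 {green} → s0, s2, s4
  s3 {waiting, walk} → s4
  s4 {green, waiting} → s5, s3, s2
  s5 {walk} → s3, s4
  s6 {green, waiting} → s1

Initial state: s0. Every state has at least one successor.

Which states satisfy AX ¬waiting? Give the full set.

States satisfying ¬waiting: {s0, s1, s2, s5}.
States satisfying AX ¬waiting: {s6}.

{s6}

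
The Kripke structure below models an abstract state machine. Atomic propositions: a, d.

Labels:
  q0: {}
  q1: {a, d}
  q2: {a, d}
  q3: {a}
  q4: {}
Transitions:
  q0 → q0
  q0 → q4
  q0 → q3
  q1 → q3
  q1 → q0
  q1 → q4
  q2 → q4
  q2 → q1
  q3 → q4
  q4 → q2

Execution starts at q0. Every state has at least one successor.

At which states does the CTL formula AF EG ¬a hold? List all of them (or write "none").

{q0}

States satisfying EG ¬a: {q0}.
States satisfying AF EG ¬a: {q0}.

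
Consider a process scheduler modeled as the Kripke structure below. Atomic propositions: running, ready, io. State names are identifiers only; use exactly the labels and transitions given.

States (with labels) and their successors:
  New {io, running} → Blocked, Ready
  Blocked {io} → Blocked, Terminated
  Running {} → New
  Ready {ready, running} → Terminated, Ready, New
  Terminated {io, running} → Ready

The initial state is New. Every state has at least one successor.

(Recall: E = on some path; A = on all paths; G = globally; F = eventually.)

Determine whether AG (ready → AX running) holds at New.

States satisfying ready → AX running: {New, Blocked, Running, Ready, Terminated}.
States satisfying AG (ready → AX running): {New, Blocked, Running, Ready, Terminated}.
Every state reachable from New satisfies ready → AX running.
New ∈ Sat(AG (ready → AX running)).

Yes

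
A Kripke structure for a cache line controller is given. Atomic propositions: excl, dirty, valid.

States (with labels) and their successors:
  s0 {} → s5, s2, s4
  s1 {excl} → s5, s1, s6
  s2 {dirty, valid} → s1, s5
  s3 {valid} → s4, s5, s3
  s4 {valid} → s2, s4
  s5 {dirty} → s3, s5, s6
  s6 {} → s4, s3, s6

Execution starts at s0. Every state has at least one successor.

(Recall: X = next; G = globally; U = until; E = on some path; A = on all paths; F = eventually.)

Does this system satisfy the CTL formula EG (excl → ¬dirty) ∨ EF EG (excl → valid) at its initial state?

States satisfying excl → ¬dirty: {s0, s1, s2, s3, s4, s5, s6}.
States satisfying EG (excl → ¬dirty): {s0, s1, s2, s3, s4, s5, s6}.
States satisfying EG (excl → valid): {s0, s2, s3, s4, s5, s6}.
States satisfying EF EG (excl → valid): {s0, s1, s2, s3, s4, s5, s6}.
States satisfying EG (excl → ¬dirty) ∨ EF EG (excl → valid): {s0, s1, s2, s3, s4, s5, s6}.
s0 ∈ Sat(EG (excl → ¬dirty) ∨ EF EG (excl → valid)).

Satisfied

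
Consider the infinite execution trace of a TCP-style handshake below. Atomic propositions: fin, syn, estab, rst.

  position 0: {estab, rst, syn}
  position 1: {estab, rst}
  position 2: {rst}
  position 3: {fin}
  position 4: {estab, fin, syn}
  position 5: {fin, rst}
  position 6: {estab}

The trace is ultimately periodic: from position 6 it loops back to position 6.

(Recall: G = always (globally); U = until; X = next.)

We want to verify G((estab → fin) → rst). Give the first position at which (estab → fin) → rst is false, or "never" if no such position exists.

Check (estab → fin) → rst at each position in order: 0 ✓, 1 ✓, 2 ✓.
At position 3 the labels are {fin}, so (estab → fin) → rst is false there. This is the first violation.

3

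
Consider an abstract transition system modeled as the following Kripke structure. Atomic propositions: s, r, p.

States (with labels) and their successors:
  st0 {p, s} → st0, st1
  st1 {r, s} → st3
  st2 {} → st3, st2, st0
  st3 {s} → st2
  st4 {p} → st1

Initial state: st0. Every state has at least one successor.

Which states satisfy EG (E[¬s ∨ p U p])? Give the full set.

States satisfying E[¬s ∨ p U p]: {st0, st2, st4}.
States satisfying EG (E[¬s ∨ p U p]): {st0, st2}.

{st0, st2}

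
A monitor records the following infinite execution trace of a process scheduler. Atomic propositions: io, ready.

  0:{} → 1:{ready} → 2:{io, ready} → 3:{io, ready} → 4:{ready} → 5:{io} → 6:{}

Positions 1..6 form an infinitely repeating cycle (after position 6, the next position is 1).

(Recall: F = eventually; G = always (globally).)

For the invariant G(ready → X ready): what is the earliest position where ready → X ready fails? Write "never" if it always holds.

Check ready → X ready at each position in order: 0 ✓, 1 ✓, 2 ✓, 3 ✓.
At position 4 the labels are {ready} and the next position 5 has {io}, so ready → X ready is false there. This is the first violation.

4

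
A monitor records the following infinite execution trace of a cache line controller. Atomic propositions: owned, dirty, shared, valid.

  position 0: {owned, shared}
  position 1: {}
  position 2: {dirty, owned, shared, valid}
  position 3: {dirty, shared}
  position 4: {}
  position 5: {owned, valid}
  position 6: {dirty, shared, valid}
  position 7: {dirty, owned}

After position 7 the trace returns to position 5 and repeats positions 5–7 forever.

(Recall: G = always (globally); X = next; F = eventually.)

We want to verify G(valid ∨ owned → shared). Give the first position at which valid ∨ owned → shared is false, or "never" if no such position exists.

5

Check valid ∨ owned → shared at each position in order: 0 ✓, 1 ✓, 2 ✓, 3 ✓, 4 ✓.
At position 5 the labels are {owned, valid}, so valid ∨ owned → shared is false there. This is the first violation.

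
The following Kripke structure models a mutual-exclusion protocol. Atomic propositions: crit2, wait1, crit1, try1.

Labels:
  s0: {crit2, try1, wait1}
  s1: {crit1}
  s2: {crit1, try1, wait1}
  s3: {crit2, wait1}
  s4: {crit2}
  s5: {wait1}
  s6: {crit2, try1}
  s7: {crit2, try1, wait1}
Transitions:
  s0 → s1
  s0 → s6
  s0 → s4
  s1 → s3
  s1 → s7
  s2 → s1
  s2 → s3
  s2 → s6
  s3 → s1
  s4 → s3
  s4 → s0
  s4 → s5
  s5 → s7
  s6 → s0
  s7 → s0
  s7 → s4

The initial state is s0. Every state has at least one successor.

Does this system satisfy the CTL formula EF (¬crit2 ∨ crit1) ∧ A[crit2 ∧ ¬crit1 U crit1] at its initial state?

States satisfying ¬crit2 ∨ crit1: {s1, s2, s5}.
States satisfying EF (¬crit2 ∨ crit1): {s0, s1, s2, s3, s4, s5, s6, s7}.
States satisfying crit2 ∧ ¬crit1: {s0, s3, s4, s6, s7}.
States satisfying crit1: {s1, s2}.
States satisfying A[crit2 ∧ ¬crit1 U crit1]: {s1, s2, s3}.
States satisfying EF (¬crit2 ∨ crit1) ∧ A[crit2 ∧ ¬crit1 U crit1]: {s1, s2, s3}.
s0 ∉ Sat(EF (¬crit2 ∨ crit1) ∧ A[crit2 ∧ ¬crit1 U crit1]).

No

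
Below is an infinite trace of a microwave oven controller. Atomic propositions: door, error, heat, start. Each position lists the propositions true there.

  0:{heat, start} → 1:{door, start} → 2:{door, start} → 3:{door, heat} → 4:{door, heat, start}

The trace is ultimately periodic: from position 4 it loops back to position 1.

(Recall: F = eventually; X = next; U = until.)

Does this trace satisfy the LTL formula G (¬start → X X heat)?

¬start → X X heat must hold at every position from 0 onward. It fails at position 3, so G (¬start → X X heat) is false.
Positions where ¬start holds: 3.
Check X X heat at each: 3→fails.

Violated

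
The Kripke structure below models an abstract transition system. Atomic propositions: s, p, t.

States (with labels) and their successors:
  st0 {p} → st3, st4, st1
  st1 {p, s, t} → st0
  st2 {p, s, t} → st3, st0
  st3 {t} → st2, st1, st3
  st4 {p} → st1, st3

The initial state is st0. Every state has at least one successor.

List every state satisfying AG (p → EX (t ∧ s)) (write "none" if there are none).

States satisfying p → EX (t ∧ s): {st0, st3, st4}.
States satisfying AG (p → EX (t ∧ s)): ∅.

none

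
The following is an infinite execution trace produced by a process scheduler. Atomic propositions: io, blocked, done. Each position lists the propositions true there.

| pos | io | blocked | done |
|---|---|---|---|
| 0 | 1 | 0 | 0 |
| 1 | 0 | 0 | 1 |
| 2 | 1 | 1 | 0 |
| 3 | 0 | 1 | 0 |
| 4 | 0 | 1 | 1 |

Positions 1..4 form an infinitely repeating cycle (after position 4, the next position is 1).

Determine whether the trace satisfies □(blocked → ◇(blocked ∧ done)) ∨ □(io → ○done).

Satisfied

blocked → ◇(blocked ∧ done) holds at every position 0..4, and those are all positions ever visited, so □(blocked → ◇(blocked ∧ done)) holds.
Positions where blocked holds: 2, 3, 4.
Check ◇(blocked ∧ done) at each: 2→ok, 3→ok, 4→ok.
io → ○done must hold at every position from 0 onward. It fails at position 2, so □(io → ○done) is false.
Positions where io holds: 0, 2.
Check ○done at each: 0→ok, 2→fails.
At position 0: □(blocked → ◇(blocked ∧ done)) is true; □(io → ○done) is false; so □(blocked → ◇(blocked ∧ done)) ∨ □(io → ○done) is true.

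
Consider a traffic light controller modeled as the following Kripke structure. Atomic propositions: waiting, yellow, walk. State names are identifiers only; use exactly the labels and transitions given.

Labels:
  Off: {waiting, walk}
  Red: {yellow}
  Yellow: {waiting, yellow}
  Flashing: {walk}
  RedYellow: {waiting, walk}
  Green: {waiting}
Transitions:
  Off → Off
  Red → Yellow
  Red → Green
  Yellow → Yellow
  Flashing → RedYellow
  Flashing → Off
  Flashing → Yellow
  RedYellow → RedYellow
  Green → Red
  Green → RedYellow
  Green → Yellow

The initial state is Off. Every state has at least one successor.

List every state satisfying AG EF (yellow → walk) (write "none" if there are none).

States satisfying EF (yellow → walk): {Off, Red, Flashing, RedYellow, Green}.
States satisfying AG EF (yellow → walk): {Off, RedYellow}.

{Off, RedYellow}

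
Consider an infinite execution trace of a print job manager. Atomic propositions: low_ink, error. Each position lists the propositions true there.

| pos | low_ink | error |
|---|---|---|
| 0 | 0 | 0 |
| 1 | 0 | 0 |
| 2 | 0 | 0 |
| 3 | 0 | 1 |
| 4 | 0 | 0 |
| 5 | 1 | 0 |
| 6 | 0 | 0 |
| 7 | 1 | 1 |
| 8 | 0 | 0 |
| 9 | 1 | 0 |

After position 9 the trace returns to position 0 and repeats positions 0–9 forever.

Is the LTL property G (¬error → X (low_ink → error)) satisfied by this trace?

¬error → X (low_ink → error) must hold at every position from 0 onward. It fails at position 4, so G (¬error → X (low_ink → error)) is false.
Positions where ¬error holds: 0, 1, 2, 4, 5, 6, 8, 9.
Check X (low_ink → error) at each: 0→ok, 1→ok, 2→ok, 4→fails, 5→ok, 6→ok, 8→fails, 9→ok.

No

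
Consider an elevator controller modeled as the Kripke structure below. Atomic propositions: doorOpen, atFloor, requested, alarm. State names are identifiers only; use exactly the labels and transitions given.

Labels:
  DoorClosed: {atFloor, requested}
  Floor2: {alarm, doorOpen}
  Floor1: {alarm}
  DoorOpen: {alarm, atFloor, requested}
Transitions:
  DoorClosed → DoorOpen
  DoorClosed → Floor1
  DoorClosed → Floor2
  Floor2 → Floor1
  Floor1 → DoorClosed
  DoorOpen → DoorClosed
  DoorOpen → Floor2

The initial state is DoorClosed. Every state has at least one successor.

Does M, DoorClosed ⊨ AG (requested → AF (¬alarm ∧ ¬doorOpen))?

States satisfying requested → AF (¬alarm ∧ ¬doorOpen): {DoorClosed, Floor2, Floor1, DoorOpen}.
States satisfying AG (requested → AF (¬alarm ∧ ¬doorOpen)): {DoorClosed, Floor2, Floor1, DoorOpen}.
Every state reachable from DoorClosed satisfies requested → AF (¬alarm ∧ ¬doorOpen).
DoorClosed ∈ Sat(AG (requested → AF (¬alarm ∧ ¬doorOpen))).

Satisfied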